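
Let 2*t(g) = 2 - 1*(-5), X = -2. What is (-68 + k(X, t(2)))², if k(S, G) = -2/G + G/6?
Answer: 32615521/7056 ≈ 4622.4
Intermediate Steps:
t(g) = 7/2 (t(g) = (2 - 1*(-5))/2 = (2 + 5)/2 = (½)*7 = 7/2)
k(S, G) = -2/G + G/6 (k(S, G) = -2/G + G*(⅙) = -2/G + G/6)
(-68 + k(X, t(2)))² = (-68 + (-2/7/2 + (⅙)*(7/2)))² = (-68 + (-2*2/7 + 7/12))² = (-68 + (-4/7 + 7/12))² = (-68 + 1/84)² = (-5711/84)² = 32615521/7056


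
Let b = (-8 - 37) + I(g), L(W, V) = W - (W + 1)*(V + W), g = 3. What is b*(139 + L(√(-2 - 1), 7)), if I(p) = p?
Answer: -5670 + 294*I*√3 ≈ -5670.0 + 509.22*I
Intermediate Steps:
L(W, V) = W - (1 + W)*(V + W)
b = -42 (b = (-8 - 37) + 3 = -45 + 3 = -42)
b*(139 + L(√(-2 - 1), 7)) = -42*(139 + (-1*7 - (√(-2 - 1))² - 1*7*√(-2 - 1))) = -42*(139 + (-7 - (√(-3))² - 1*7*√(-3))) = -42*(139 + (-7 - (I*√3)² - 1*7*I*√3)) = -42*(139 + (-7 - 1*(-3) - 7*I*√3)) = -42*(139 + (-7 + 3 - 7*I*√3)) = -42*(139 + (-4 - 7*I*√3)) = -42*(135 - 7*I*√3) = -5670 + 294*I*√3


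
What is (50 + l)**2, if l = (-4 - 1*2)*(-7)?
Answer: 8464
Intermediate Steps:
l = 42 (l = (-4 - 2)*(-7) = -6*(-7) = 42)
(50 + l)**2 = (50 + 42)**2 = 92**2 = 8464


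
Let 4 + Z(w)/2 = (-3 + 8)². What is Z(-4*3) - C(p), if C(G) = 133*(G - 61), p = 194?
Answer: -17647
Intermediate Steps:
C(G) = -8113 + 133*G (C(G) = 133*(-61 + G) = -8113 + 133*G)
Z(w) = 42 (Z(w) = -8 + 2*(-3 + 8)² = -8 + 2*5² = -8 + 2*25 = -8 + 50 = 42)
Z(-4*3) - C(p) = 42 - (-8113 + 133*194) = 42 - (-8113 + 25802) = 42 - 1*17689 = 42 - 17689 = -17647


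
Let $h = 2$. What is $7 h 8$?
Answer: $112$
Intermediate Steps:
$7 h 8 = 7 \cdot 2 \cdot 8 = 14 \cdot 8 = 112$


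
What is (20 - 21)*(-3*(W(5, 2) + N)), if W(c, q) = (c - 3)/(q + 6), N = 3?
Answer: 39/4 ≈ 9.7500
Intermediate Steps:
W(c, q) = (-3 + c)/(6 + q)
(20 - 21)*(-3*(W(5, 2) + N)) = (20 - 21)*(-3*((-3 + 5)/(6 + 2) + 3)) = -(-3)*(2/8 + 3) = -(-3)*((⅛)*2 + 3) = -(-3)*(¼ + 3) = -(-3)*13/4 = -1*(-39/4) = 39/4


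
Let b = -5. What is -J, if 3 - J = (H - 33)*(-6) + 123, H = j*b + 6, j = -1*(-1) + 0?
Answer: 312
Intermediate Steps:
j = 1 (j = 1 + 0 = 1)
H = 1 (H = 1*(-5) + 6 = -5 + 6 = 1)
J = -312 (J = 3 - ((1 - 33)*(-6) + 123) = 3 - (-32*(-6) + 123) = 3 - (192 + 123) = 3 - 1*315 = 3 - 315 = -312)
-J = -1*(-312) = 312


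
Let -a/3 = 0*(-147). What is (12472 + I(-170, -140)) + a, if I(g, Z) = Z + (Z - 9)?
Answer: 12183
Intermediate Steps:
I(g, Z) = -9 + 2*Z (I(g, Z) = Z + (-9 + Z) = -9 + 2*Z)
a = 0 (a = -0*(-147) = -3*0 = 0)
(12472 + I(-170, -140)) + a = (12472 + (-9 + 2*(-140))) + 0 = (12472 + (-9 - 280)) + 0 = (12472 - 289) + 0 = 12183 + 0 = 12183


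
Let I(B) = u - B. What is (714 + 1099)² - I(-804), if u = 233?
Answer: 3285932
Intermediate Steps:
I(B) = 233 - B
(714 + 1099)² - I(-804) = (714 + 1099)² - (233 - 1*(-804)) = 1813² - (233 + 804) = 3286969 - 1*1037 = 3286969 - 1037 = 3285932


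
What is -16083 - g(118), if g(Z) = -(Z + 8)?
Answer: -15957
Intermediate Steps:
g(Z) = -8 - Z (g(Z) = -(8 + Z) = -8 - Z)
-16083 - g(118) = -16083 - (-8 - 1*118) = -16083 - (-8 - 118) = -16083 - 1*(-126) = -16083 + 126 = -15957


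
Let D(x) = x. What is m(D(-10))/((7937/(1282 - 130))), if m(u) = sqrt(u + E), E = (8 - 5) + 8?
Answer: 1152/7937 ≈ 0.14514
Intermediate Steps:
E = 11 (E = 3 + 8 = 11)
m(u) = sqrt(11 + u) (m(u) = sqrt(u + 11) = sqrt(11 + u))
m(D(-10))/((7937/(1282 - 130))) = sqrt(11 - 10)/((7937/(1282 - 130))) = sqrt(1)/((7937/1152)) = 1/(7937*(1/1152)) = 1/(7937/1152) = 1*(1152/7937) = 1152/7937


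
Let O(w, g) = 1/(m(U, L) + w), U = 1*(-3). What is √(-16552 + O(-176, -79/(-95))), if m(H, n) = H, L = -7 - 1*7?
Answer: 3*I*√58926979/179 ≈ 128.65*I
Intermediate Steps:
L = -14 (L = -7 - 7 = -14)
U = -3
O(w, g) = 1/(-3 + w)
√(-16552 + O(-176, -79/(-95))) = √(-16552 + 1/(-3 - 176)) = √(-16552 + 1/(-179)) = √(-16552 - 1/179) = √(-2962809/179) = 3*I*√58926979/179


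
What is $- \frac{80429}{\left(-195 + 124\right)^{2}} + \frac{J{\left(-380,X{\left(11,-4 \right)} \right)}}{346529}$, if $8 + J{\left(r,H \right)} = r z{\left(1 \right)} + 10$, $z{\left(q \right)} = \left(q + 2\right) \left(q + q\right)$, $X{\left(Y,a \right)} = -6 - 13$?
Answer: $- \frac{27882464339}{1746852689} \approx -15.962$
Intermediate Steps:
$X{\left(Y,a \right)} = -19$ ($X{\left(Y,a \right)} = -6 - 13 = -19$)
$z{\left(q \right)} = 2 q \left(2 + q\right)$ ($z{\left(q \right)} = \left(2 + q\right) 2 q = 2 q \left(2 + q\right)$)
$J{\left(r,H \right)} = 2 + 6 r$ ($J{\left(r,H \right)} = -8 + \left(r 2 \cdot 1 \left(2 + 1\right) + 10\right) = -8 + \left(r 2 \cdot 1 \cdot 3 + 10\right) = -8 + \left(r 6 + 10\right) = -8 + \left(6 r + 10\right) = -8 + \left(10 + 6 r\right) = 2 + 6 r$)
$- \frac{80429}{\left(-195 + 124\right)^{2}} + \frac{J{\left(-380,X{\left(11,-4 \right)} \right)}}{346529} = - \frac{80429}{\left(-195 + 124\right)^{2}} + \frac{2 + 6 \left(-380\right)}{346529} = - \frac{80429}{\left(-71\right)^{2}} + \left(2 - 2280\right) \frac{1}{346529} = - \frac{80429}{5041} - \frac{2278}{346529} = - \frac{27882464339}{1746852689}$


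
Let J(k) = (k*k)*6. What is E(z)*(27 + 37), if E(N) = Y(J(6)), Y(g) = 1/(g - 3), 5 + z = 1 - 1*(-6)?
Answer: 64/213 ≈ 0.30047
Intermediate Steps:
z = 2 (z = -5 + (1 - 1*(-6)) = -5 + (1 + 6) = -5 + 7 = 2)
J(k) = 6*k² (J(k) = k²*6 = 6*k²)
Y(g) = 1/(-3 + g)
E(N) = 1/213 (E(N) = 1/(-3 + 6*6²) = 1/(-3 + 6*36) = 1/(-3 + 216) = 1/213)
E(z)*(27 + 37) = (27 + 37)/213 = (1/213)*64 = 64/213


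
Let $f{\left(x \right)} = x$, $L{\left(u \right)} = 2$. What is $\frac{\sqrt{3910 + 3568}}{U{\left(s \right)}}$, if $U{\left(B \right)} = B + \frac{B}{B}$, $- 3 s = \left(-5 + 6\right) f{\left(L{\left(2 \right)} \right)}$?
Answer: $3 \sqrt{7478} \approx 259.43$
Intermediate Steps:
$s = - \frac{2}{3}$ ($s = - \frac{\left(-5 + 6\right) 2}{3} = - \frac{1 \cdot 2}{3} = \left(- \frac{1}{3}\right) 2 = - \frac{2}{3} \approx -0.66667$)
$U{\left(B \right)} = 1 + B$ ($U{\left(B \right)} = B + 1 = 1 + B$)
$\frac{\sqrt{3910 + 3568}}{U{\left(s \right)}} = \frac{\sqrt{3910 + 3568}}{1 - \frac{2}{3}} = \sqrt{7478} \frac{1}{\frac{1}{3}} = \sqrt{7478} \cdot 3 = 3 \sqrt{7478}$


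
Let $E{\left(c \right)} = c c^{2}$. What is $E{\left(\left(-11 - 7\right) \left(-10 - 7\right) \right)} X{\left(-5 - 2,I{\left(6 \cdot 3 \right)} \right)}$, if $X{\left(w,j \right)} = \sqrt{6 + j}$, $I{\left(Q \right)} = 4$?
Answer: $28652616 \sqrt{10} \approx 9.0607 \cdot 10^{7}$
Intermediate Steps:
$E{\left(c \right)} = c^{3}$
$E{\left(\left(-11 - 7\right) \left(-10 - 7\right) \right)} X{\left(-5 - 2,I{\left(6 \cdot 3 \right)} \right)} = \left(\left(-11 - 7\right) \left(-10 - 7\right)\right)^{3} \sqrt{6 + 4} = \left(\left(-18\right) \left(-17\right)\right)^{3} \sqrt{10} = 306^{3} \sqrt{10} = 28652616 \sqrt{10}$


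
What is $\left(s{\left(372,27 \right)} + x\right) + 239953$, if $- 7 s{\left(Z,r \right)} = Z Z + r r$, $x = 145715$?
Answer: $\frac{2560563}{7} \approx 3.6579 \cdot 10^{5}$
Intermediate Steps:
$s{\left(Z,r \right)} = - \frac{Z^{2}}{7} - \frac{r^{2}}{7}$ ($s{\left(Z,r \right)} = - \frac{Z Z + r r}{7} = - \frac{Z^{2} + r^{2}}{7} = - \frac{Z^{2}}{7} - \frac{r^{2}}{7}$)
$\left(s{\left(372,27 \right)} + x\right) + 239953 = \left(\left(- \frac{372^{2}}{7} - \frac{27^{2}}{7}\right) + 145715\right) + 239953 = \left(\left(\left(- \frac{1}{7}\right) 138384 - \frac{729}{7}\right) + 145715\right) + 239953 = \left(\left(- \frac{138384}{7} - \frac{729}{7}\right) + 145715\right) + 239953 = \left(- \frac{139113}{7} + 145715\right) + 239953 = \frac{880892}{7} + 239953 = \frac{2560563}{7}$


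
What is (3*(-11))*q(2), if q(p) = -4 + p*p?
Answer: 0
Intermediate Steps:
q(p) = -4 + p**2
(3*(-11))*q(2) = (3*(-11))*(-4 + 2**2) = -33*(-4 + 4) = -33*0 = 0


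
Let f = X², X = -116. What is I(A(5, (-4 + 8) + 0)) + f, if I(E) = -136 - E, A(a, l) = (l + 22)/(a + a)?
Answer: 66587/5 ≈ 13317.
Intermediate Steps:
A(a, l) = (22 + l)/(2*a) (A(a, l) = (22 + l)/((2*a)) = (22 + l)*(1/(2*a)) = (22 + l)/(2*a))
f = 13456 (f = (-116)² = 13456)
I(A(5, (-4 + 8) + 0)) + f = (-136 - (22 + ((-4 + 8) + 0))/(2*5)) + 13456 = (-136 - (22 + (4 + 0))/(2*5)) + 13456 = (-136 - (22 + 4)/(2*5)) + 13456 = (-136 - 26/(2*5)) + 13456 = (-136 - 1*13/5) + 13456 = (-136 - 13/5) + 13456 = -693/5 + 13456 = 66587/5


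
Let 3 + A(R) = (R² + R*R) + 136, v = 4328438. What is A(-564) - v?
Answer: -3692113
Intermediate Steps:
A(R) = 133 + 2*R² (A(R) = -3 + ((R² + R*R) + 136) = -3 + ((R² + R²) + 136) = -3 + (2*R² + 136) = -3 + (136 + 2*R²) = 133 + 2*R²)
A(-564) - v = (133 + 2*(-564)²) - 1*4328438 = (133 + 2*318096) - 4328438 = (133 + 636192) - 4328438 = 636325 - 4328438 = -3692113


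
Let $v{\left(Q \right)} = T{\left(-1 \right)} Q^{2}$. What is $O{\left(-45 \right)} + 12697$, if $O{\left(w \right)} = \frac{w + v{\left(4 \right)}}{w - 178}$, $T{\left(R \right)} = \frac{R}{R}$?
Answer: $\frac{2831460}{223} \approx 12697.0$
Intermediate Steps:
$T{\left(R \right)} = 1$
$v{\left(Q \right)} = Q^{2}$ ($v{\left(Q \right)} = 1 Q^{2} = Q^{2}$)
$O{\left(w \right)} = \frac{16 + w}{-178 + w}$ ($O{\left(w \right)} = \frac{w + 4^{2}}{w - 178} = \frac{w + 16}{-178 + w} = \frac{16 + w}{-178 + w}$)
$O{\left(-45 \right)} + 12697 = \frac{16 - 45}{-178 - 45} + 12697 = \frac{1}{-223} \left(-29\right) + 12697 = \left(- \frac{1}{223}\right) \left(-29\right) + 12697 = \frac{29}{223} + 12697 = \frac{2831460}{223}$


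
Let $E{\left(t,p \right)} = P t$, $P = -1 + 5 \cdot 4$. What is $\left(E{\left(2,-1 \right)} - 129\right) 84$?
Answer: $-7644$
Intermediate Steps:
$P = 19$ ($P = -1 + 20 = 19$)
$E{\left(t,p \right)} = 19 t$
$\left(E{\left(2,-1 \right)} - 129\right) 84 = \left(19 \cdot 2 - 129\right) 84 = \left(38 - 129\right) 84 = \left(-91\right) 84 = -7644$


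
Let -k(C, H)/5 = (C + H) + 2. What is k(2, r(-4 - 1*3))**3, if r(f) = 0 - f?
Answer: -166375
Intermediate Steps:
r(f) = -f
k(C, H) = -10 - 5*C - 5*H (k(C, H) = -5*((C + H) + 2) = -5*(2 + C + H) = -10 - 5*C - 5*H)
k(2, r(-4 - 1*3))**3 = (-10 - 5*2 - (-5)*(-4 - 1*3))**3 = (-10 - 10 - (-5)*(-4 - 3))**3 = (-10 - 10 - (-5)*(-7))**3 = (-10 - 10 - 5*7)**3 = (-10 - 10 - 35)**3 = (-55)**3 = -166375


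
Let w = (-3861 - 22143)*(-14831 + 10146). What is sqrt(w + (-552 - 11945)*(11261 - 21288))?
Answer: sqrt(247136159) ≈ 15721.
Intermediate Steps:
w = 121828740 (w = -26004*(-4685) = 121828740)
sqrt(w + (-552 - 11945)*(11261 - 21288)) = sqrt(121828740 + (-552 - 11945)*(11261 - 21288)) = sqrt(121828740 - 12497*(-10027)) = sqrt(121828740 + 125307419) = sqrt(247136159)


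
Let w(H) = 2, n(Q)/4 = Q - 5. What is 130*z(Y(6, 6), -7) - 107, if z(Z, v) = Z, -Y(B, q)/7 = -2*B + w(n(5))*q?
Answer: -107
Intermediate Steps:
n(Q) = -20 + 4*Q (n(Q) = 4*(Q - 5) = 4*(-5 + Q) = -20 + 4*Q)
Y(B, q) = -14*q + 14*B (Y(B, q) = -7*(-2*B + 2*q) = -14*q + 14*B)
130*z(Y(6, 6), -7) - 107 = 130*(-14*6 + 14*6) - 107 = 130*(-84 + 84) - 107 = 130*0 - 107 = 0 - 107 = -107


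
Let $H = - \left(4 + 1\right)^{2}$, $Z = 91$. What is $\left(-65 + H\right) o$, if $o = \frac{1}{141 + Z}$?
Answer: $- \frac{45}{116} \approx -0.38793$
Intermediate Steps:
$o = \frac{1}{232}$ ($o = \frac{1}{141 + 91} = \frac{1}{232} \approx 0.0043103$)
$H = -25$ ($H = - 5^{2} = \left(-1\right) 25 = -25$)
$\left(-65 + H\right) o = \left(-65 - 25\right) \frac{1}{232} = \left(-90\right) \frac{1}{232} = - \frac{45}{116}$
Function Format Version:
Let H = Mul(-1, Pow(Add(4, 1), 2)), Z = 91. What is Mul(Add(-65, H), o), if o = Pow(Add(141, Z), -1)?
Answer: Rational(-45, 116) ≈ -0.38793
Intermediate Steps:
o = Rational(1, 232) (o = Pow(Add(141, 91), -1) = Pow(232, -1) = Rational(1, 232) ≈ 0.0043103)
H = -25 (H = Mul(-1, Pow(5, 2)) = Mul(-1, 25) = -25)
Mul(Add(-65, H), o) = Mul(Add(-65, -25), Rational(1, 232)) = Mul(-90, Rational(1, 232)) = Rational(-45, 116)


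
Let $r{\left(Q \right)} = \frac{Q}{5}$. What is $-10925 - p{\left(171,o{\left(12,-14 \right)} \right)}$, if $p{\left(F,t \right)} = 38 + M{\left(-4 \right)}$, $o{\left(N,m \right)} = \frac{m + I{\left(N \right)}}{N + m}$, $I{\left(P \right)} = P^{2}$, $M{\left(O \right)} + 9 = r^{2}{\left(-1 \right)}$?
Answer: $- \frac{273851}{25} \approx -10954.0$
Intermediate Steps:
$r{\left(Q \right)} = \frac{Q}{5}$ ($r{\left(Q \right)} = Q \frac{1}{5} = \frac{Q}{5}$)
$M{\left(O \right)} = - \frac{224}{25}$ ($M{\left(O \right)} = -9 + \left(\frac{1}{5} \left(-1\right)\right)^{2} = -9 + \left(- \frac{1}{5}\right)^{2} = -9 + \frac{1}{25} = - \frac{224}{25}$)
$o{\left(N,m \right)} = \frac{m + N^{2}}{N + m}$
$p{\left(F,t \right)} = \frac{726}{25}$ ($p{\left(F,t \right)} = 38 - \frac{224}{25} = \frac{726}{25}$)
$-10925 - p{\left(171,o{\left(12,-14 \right)} \right)} = -10925 - \frac{726}{25} = - \frac{273851}{25}$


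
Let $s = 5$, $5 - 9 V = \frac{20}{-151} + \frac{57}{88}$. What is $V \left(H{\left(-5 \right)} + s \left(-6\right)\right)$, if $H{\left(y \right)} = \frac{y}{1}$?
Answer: $- \frac{2085755}{119592} \approx -17.441$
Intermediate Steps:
$V = \frac{59593}{119592}$ ($V = \frac{5}{9} - \frac{\frac{20}{-151} + \frac{57}{88}}{9} = \frac{5}{9} - \frac{20 \left(- \frac{1}{151}\right) + 57 \cdot \frac{1}{88}}{9} = \frac{5}{9} - \frac{- \frac{20}{151} + \frac{57}{88}}{9} = \frac{5}{9} - \frac{6847}{119592} = \frac{59593}{119592} \approx 0.4983$)
$H{\left(y \right)} = y$ ($H{\left(y \right)} = y 1 = y$)
$V \left(H{\left(-5 \right)} + s \left(-6\right)\right) = \frac{59593 \left(-5 + 5 \left(-6\right)\right)}{119592} = \frac{59593 \left(-5 - 30\right)}{119592} = \frac{59593}{119592} \left(-35\right) = - \frac{2085755}{119592}$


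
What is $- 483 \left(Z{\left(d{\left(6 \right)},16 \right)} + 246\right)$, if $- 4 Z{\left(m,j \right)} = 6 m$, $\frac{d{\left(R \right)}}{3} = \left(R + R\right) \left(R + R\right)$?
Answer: $194166$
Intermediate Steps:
$d{\left(R \right)} = 12 R^{2}$ ($d{\left(R \right)} = 3 \left(R + R\right) \left(R + R\right) = 3 \cdot 2 R 2 R = 3 \cdot 4 R^{2} = 12 R^{2}$)
$Z{\left(m,j \right)} = - \frac{3 m}{2}$ ($Z{\left(m,j \right)} = - \frac{6 m}{4} = - \frac{3 m}{2}$)
$- 483 \left(Z{\left(d{\left(6 \right)},16 \right)} + 246\right) = - 483 \left(- \frac{3 \cdot 12 \cdot 6^{2}}{2} + 246\right) = - 483 \left(- \frac{3 \cdot 12 \cdot 36}{2} + 246\right) = - 483 \left(\left(- \frac{3}{2}\right) 432 + 246\right) = - 483 \left(-648 + 246\right) = \left(-483\right) \left(-402\right) = 194166$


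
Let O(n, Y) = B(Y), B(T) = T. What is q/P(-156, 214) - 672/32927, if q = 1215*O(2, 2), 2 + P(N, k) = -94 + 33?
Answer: -8894994/230489 ≈ -38.592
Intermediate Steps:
O(n, Y) = Y
P(N, k) = -63 (P(N, k) = -2 + (-94 + 33) = -2 - 61 = -63)
q = 2430 (q = 1215*2 = 2430)
q/P(-156, 214) - 672/32927 = 2430/(-63) - 672/32927 = 2430*(-1/63) - 672*1/32927 = -270/7 - 672/32927 = -8894994/230489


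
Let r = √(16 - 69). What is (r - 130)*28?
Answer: -3640 + 28*I*√53 ≈ -3640.0 + 203.84*I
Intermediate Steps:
r = I*√53 (r = √(-53) = I*√53 ≈ 7.2801*I)
(r - 130)*28 = (I*√53 - 130)*28 = (-130 + I*√53)*28 = -3640 + 28*I*√53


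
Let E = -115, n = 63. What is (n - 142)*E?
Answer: 9085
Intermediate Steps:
(n - 142)*E = (63 - 142)*(-115) = -79*(-115) = 9085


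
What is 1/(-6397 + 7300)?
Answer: 1/903 ≈ 0.0011074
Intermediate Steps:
1/(-6397 + 7300) = 1/903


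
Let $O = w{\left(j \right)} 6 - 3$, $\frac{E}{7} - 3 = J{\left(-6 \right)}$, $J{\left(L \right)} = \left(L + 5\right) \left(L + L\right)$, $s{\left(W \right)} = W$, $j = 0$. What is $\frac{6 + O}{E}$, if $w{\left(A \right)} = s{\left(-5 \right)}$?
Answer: $- \frac{9}{35} \approx -0.25714$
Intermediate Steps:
$J{\left(L \right)} = 2 L \left(5 + L\right)$ ($J{\left(L \right)} = \left(5 + L\right) 2 L = 2 L \left(5 + L\right)$)
$E = 105$ ($E = 21 + 7 \cdot 2 \left(-6\right) \left(5 - 6\right) = 21 + 7 \cdot 2 \left(-6\right) \left(-1\right) = 21 + 7 \cdot 12 = 21 + 84 = 105$)
$w{\left(A \right)} = -5$
$O = -33$ ($O = \left(-5\right) 6 - 3 = -30 - 3 = -33$)
$\frac{6 + O}{E} = \frac{6 - 33}{105} = \left(-27\right) \frac{1}{105} = - \frac{9}{35}$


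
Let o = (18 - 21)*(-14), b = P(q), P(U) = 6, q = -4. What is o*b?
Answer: 252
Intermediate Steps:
b = 6
o = 42 (o = -3*(-14) = 42)
o*b = 42*6 = 252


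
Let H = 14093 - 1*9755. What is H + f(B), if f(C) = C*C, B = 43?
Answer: 6187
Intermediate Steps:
H = 4338 (H = 14093 - 9755 = 4338)
f(C) = C²
H + f(B) = 4338 + 43² = 4338 + 1849 = 6187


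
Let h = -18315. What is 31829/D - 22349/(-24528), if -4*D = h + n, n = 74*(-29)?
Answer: 511441391/71695344 ≈ 7.1335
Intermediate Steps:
n = -2146
D = 20461/4 (D = -(-18315 - 2146)/4 = -1/4*(-20461) = 20461/4 ≈ 5115.3)
31829/D - 22349/(-24528) = 31829/(20461/4) - 22349/(-24528) = 31829*(4/20461) - 22349*(-1/24528) = 18188/2923 + 22349/24528 = 511441391/71695344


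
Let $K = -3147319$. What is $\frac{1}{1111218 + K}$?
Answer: $- \frac{1}{2036101} \approx -4.9113 \cdot 10^{-7}$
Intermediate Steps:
$\frac{1}{1111218 + K} = \frac{1}{1111218 - 3147319} = \frac{1}{-2036101} = - \frac{1}{2036101}$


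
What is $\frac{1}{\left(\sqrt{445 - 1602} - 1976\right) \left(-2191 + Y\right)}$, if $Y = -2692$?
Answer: $\frac{8}{77213337} + \frac{i \sqrt{1157}}{19071694239} \approx 1.0361 \cdot 10^{-7} + 1.7835 \cdot 10^{-9} i$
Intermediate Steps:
$\frac{1}{\left(\sqrt{445 - 1602} - 1976\right) \left(-2191 + Y\right)} = \frac{1}{\left(\sqrt{445 - 1602} - 1976\right) \left(-2191 - 2692\right)} = \frac{1}{\left(\sqrt{-1157} - 1976\right) \left(-4883\right)} = \frac{1}{\left(i \sqrt{1157} - 1976\right) \left(-4883\right)} = \frac{1}{\left(-1976 + i \sqrt{1157}\right) \left(-4883\right)} = \frac{1}{9648808 - 4883 i \sqrt{1157}}$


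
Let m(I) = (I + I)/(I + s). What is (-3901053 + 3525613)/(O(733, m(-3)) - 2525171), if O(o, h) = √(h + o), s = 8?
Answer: 124743447400/839011655067 + 9880*√18295/839011655067 ≈ 0.14868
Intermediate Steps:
m(I) = 2*I/(8 + I) (m(I) = (I + I)/(I + 8) = (2*I)/(8 + I) = 2*I/(8 + I))
(-3901053 + 3525613)/(O(733, m(-3)) - 2525171) = (-3901053 + 3525613)/(√(2*(-3)/(8 - 3) + 733) - 2525171) = -375440/(√(2*(-3)/5 + 733) - 2525171) = -375440/(√(2*(-3)*(⅕) + 733) - 2525171) = -375440/(√(-6/5 + 733) - 2525171) = -375440/(√(3659/5) - 2525171) = -375440/(√18295/5 - 2525171) = -375440/(-2525171 + √18295/5)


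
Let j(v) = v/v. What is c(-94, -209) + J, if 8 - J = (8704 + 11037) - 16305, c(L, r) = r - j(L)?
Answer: -3638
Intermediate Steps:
j(v) = 1
c(L, r) = -1 + r (c(L, r) = r - 1*1 = r - 1 = -1 + r)
J = -3428 (J = 8 - ((8704 + 11037) - 16305) = 8 - (19741 - 16305) = 8 - 1*3436 = 8 - 3436 = -3428)
c(-94, -209) + J = (-1 - 209) - 3428 = -210 - 3428 = -3638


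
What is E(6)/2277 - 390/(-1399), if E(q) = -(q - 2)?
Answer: 882434/3185523 ≈ 0.27701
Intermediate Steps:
E(q) = 2 - q (E(q) = -(-2 + q) = 2 - q)
E(6)/2277 - 390/(-1399) = (2 - 1*6)/2277 - 390/(-1399) = (2 - 6)*(1/2277) - 390*(-1/1399) = -4*1/2277 + 390/1399 = -4/2277 + 390/1399 = 882434/3185523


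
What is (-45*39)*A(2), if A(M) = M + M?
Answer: -7020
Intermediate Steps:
A(M) = 2*M
(-45*39)*A(2) = (-45*39)*(2*2) = -1755*4 = -7020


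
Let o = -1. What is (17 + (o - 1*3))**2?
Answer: 169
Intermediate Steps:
(17 + (o - 1*3))**2 = (17 + (-1 - 1*3))**2 = (17 + (-1 - 3))**2 = (17 - 4)**2 = 13**2 = 169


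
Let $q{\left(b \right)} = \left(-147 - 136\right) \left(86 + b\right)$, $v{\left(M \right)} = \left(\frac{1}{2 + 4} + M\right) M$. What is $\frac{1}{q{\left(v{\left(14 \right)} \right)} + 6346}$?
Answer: $- \frac{3}{222361} \approx -1.3492 \cdot 10^{-5}$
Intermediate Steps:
$v{\left(M \right)} = M \left(\frac{1}{6} + M\right)$ ($v{\left(M \right)} = \left(\frac{1}{6} + M\right) M = M \left(\frac{1}{6} + M\right)$)
$q{\left(b \right)} = -24338 - 283 b$ ($q{\left(b \right)} = - 283 \left(86 + b\right) = -24338 - 283 b$)
$\frac{1}{q{\left(v{\left(14 \right)} \right)} + 6346} = \frac{1}{\left(-24338 - 283 \cdot 14 \left(\frac{1}{6} + 14\right)\right) + 6346} = \frac{1}{\left(-24338 - 283 \cdot 14 \cdot \frac{85}{6}\right) + 6346} = \frac{1}{\left(-24338 - \frac{168385}{3}\right) + 6346} = \frac{1}{- \frac{241399}{3} + 6346} = \frac{1}{- \frac{222361}{3}} = - \frac{3}{222361}$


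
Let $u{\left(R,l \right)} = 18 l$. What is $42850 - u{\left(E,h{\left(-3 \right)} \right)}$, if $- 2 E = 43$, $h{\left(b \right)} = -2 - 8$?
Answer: $43030$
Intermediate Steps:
$h{\left(b \right)} = -10$ ($h{\left(b \right)} = -2 - 8 = -10$)
$E = - \frac{43}{2}$ ($E = \left(- \frac{1}{2}\right) 43 = - \frac{43}{2} \approx -21.5$)
$42850 - u{\left(E,h{\left(-3 \right)} \right)} = 42850 - 18 \left(-10\right) = 42850 - -180 = 42850 + 180 = 43030$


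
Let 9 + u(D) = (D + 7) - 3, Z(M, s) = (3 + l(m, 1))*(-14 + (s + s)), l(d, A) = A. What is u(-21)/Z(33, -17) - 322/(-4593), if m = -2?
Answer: 10069/48992 ≈ 0.20552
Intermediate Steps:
Z(M, s) = -56 + 8*s (Z(M, s) = (3 + 1)*(-14 + (s + s)) = 4*(-14 + 2*s) = -56 + 8*s)
u(D) = -5 + D (u(D) = -9 + ((D + 7) - 3) = -9 + ((7 + D) - 3) = -9 + (4 + D) = -5 + D)
u(-21)/Z(33, -17) - 322/(-4593) = (-5 - 21)/(-56 + 8*(-17)) - 322/(-4593) = -26/(-56 - 136) - 322*(-1/4593) = -26/(-192) + 322/4593 = -26*(-1/192) + 322/4593 = 13/96 + 322/4593 = 10069/48992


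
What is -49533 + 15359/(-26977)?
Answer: -1336267100/26977 ≈ -49534.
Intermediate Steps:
-49533 + 15359/(-26977) = -49533 + 15359*(-1/26977) = -49533 - 15359/26977 = -1336267100/26977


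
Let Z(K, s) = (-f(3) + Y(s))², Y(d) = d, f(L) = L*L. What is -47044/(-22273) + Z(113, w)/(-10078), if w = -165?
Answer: -100113958/112233647 ≈ -0.89201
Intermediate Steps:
f(L) = L²
Z(K, s) = (-9 + s)² (Z(K, s) = (-1*3² + s)² = (-1*9 + s)² = (-9 + s)²)
-47044/(-22273) + Z(113, w)/(-10078) = -47044/(-22273) + (-9 - 165)²/(-10078) = -47044*(-1/22273) + (-174)²*(-1/10078) = 47044/22273 + 30276*(-1/10078) = 47044/22273 - 15138/5039 = -100113958/112233647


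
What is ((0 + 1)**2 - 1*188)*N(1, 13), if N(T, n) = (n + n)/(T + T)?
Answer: -2431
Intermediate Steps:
N(T, n) = n/T (N(T, n) = (2*n)/((2*T)) = (2*n)*(1/(2*T)) = n/T)
((0 + 1)**2 - 1*188)*N(1, 13) = ((0 + 1)**2 - 1*188)*(13/1) = (1**2 - 188)*(13*1) = (1 - 188)*13 = -187*13 = -2431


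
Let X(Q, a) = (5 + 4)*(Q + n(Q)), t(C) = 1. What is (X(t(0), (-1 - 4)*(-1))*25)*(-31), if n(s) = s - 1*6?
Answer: 27900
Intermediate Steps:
n(s) = -6 + s (n(s) = s - 6 = -6 + s)
X(Q, a) = -54 + 18*Q (X(Q, a) = (5 + 4)*(Q + (-6 + Q)) = 9*(-6 + 2*Q) = -54 + 18*Q)
(X(t(0), (-1 - 4)*(-1))*25)*(-31) = ((-54 + 18*1)*25)*(-31) = ((-54 + 18)*25)*(-31) = -36*25*(-31) = -900*(-31) = 27900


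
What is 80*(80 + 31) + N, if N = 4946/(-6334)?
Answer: 28120487/3167 ≈ 8879.2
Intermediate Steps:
N = -2473/3167 (N = 4946*(-1/6334) = -2473/3167 ≈ -0.78086)
80*(80 + 31) + N = 80*(80 + 31) - 2473/3167 = 80*111 - 2473/3167 = 8880 - 2473/3167 = 28120487/3167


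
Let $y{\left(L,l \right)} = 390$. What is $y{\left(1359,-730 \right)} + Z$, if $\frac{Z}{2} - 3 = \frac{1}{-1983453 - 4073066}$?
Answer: $\frac{2398381522}{6056519} \approx 396.0$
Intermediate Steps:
$Z = \frac{36339112}{6056519}$ ($Z = 6 + \frac{2}{-1983453 - 4073066} = 6 + \frac{2}{-6056519} = 6 + 2 \left(- \frac{1}{6056519}\right) = 6 - \frac{2}{6056519} = \frac{36339112}{6056519} \approx 6.0$)
$y{\left(1359,-730 \right)} + Z = 390 + \frac{36339112}{6056519} = \frac{2398381522}{6056519}$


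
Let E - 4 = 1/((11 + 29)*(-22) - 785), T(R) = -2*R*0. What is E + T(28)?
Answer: 6659/1665 ≈ 3.9994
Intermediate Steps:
T(R) = 0
E = 6659/1665 (E = 4 + 1/((11 + 29)*(-22) - 785) = 4 + 1/(40*(-22) - 785) = 4 + 1/(-880 - 785) = 4 + 1/(-1665) = 4 - 1/1665 = 6659/1665 ≈ 3.9994)
E + T(28) = 6659/1665 + 0 = 6659/1665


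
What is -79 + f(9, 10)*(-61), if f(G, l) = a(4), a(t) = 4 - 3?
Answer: -140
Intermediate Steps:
a(t) = 1
f(G, l) = 1
-79 + f(9, 10)*(-61) = -79 + 1*(-61) = -79 - 61 = -140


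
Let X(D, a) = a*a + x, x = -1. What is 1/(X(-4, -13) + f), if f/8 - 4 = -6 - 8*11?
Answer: -1/552 ≈ -0.0018116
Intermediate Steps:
X(D, a) = -1 + a² (X(D, a) = a*a - 1 = a² - 1 = -1 + a²)
f = -720 (f = 32 + 8*(-6 - 8*11) = 32 + 8*(-6 - 88) = 32 + 8*(-94) = 32 - 752 = -720)
1/(X(-4, -13) + f) = 1/((-1 + (-13)²) - 720) = 1/((-1 + 169) - 720) = 1/(168 - 720) = 1/(-552) = -1/552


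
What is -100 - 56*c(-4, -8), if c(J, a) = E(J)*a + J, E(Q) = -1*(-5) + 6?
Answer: 5052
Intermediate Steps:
E(Q) = 11 (E(Q) = 5 + 6 = 11)
c(J, a) = J + 11*a (c(J, a) = 11*a + J = J + 11*a)
-100 - 56*c(-4, -8) = -100 - 56*(-4 + 11*(-8)) = -100 - 56*(-4 - 88) = -100 - 56*(-92) = -100 + 5152 = 5052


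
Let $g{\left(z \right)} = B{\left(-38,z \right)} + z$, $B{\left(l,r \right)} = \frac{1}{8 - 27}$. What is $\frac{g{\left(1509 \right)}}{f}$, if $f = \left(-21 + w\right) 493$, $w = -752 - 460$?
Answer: $- \frac{28670}{11549511} \approx -0.0024824$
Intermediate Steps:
$B{\left(l,r \right)} = - \frac{1}{19}$ ($B{\left(l,r \right)} = \frac{1}{-19} = - \frac{1}{19}$)
$w = -1212$
$g{\left(z \right)} = - \frac{1}{19} + z$
$f = -607869$ ($f = \left(-21 - 1212\right) 493 = \left(-1233\right) 493 = -607869$)
$\frac{g{\left(1509 \right)}}{f} = \frac{- \frac{1}{19} + 1509}{-607869} = \frac{28670}{19} \left(- \frac{1}{607869}\right) = - \frac{28670}{11549511}$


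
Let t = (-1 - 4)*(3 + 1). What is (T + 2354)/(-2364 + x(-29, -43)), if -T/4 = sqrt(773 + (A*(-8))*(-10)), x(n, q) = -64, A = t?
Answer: -1177/1214 + I*sqrt(827)/607 ≈ -0.96952 + 0.047377*I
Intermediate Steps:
t = -20 (t = -5*4 = -20)
A = -20
T = -4*I*sqrt(827) (T = -4*sqrt(773 - 20*(-8)*(-10)) = -4*sqrt(773 + 160*(-10)) = -4*sqrt(773 - 1600) = -4*I*sqrt(827) ≈ -115.03*I)
(T + 2354)/(-2364 + x(-29, -43)) = (-4*I*sqrt(827) + 2354)/(-2364 - 64) = (2354 - 4*I*sqrt(827))/(-2428) = (2354 - 4*I*sqrt(827))*(-1/2428) = -1177/1214 + I*sqrt(827)/607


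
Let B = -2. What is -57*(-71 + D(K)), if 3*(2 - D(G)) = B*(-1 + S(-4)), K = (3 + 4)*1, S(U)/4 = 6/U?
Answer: 4199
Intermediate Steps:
S(U) = 24/U (S(U) = 4*(6/U) = 24/U)
K = 7 (K = 7*1 = 7)
D(G) = -8/3 (D(G) = 2 - (-2)*(-1 + 24/(-4))/3 = 2 - (-2)*(-1 + 24*(-1/4))/3 = 2 - (-2)*(-1 - 6)/3 = 2 - (-2)*(-7)/3 = 2 - 1/3*14 = 2 - 14/3 = -8/3)
-57*(-71 + D(K)) = -57*(-71 - 8/3) = -57*(-221/3) = 4199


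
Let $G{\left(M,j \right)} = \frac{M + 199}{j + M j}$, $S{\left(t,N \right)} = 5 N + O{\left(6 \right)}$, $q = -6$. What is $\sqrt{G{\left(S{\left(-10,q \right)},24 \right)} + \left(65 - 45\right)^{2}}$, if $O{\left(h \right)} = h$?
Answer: $\frac{25 \sqrt{48714}}{276} \approx 19.992$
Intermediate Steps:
$S{\left(t,N \right)} = 6 + 5 N$ ($S{\left(t,N \right)} = 5 N + 6 = 6 + 5 N$)
$G{\left(M,j \right)} = \frac{199 + M}{j + M j}$
$\sqrt{G{\left(S{\left(-10,q \right)},24 \right)} + \left(65 - 45\right)^{2}} = \sqrt{\frac{199 + \left(6 + 5 \left(-6\right)\right)}{24 \left(1 + \left(6 + 5 \left(-6\right)\right)\right)} + \left(65 - 45\right)^{2}} = \sqrt{\frac{199 + \left(6 - 30\right)}{24 \left(1 + \left(6 - 30\right)\right)} + 20^{2}} = \sqrt{\frac{199 - 24}{24 \left(1 - 24\right)} + 400} = \sqrt{\frac{1}{24} \frac{1}{-23} \cdot 175 + 400} = \sqrt{\frac{1}{24} \left(- \frac{1}{23}\right) 175 + 400} = \sqrt{- \frac{175}{552} + 400} = \sqrt{\frac{220625}{552}} = \frac{25 \sqrt{48714}}{276}$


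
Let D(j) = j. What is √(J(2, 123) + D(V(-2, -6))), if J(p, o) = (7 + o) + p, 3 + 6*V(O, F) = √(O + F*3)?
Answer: √(4734 + 12*I*√5)/6 ≈ 11.467 + 0.032499*I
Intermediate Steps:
V(O, F) = -½ + √(O + 3*F)/6 (V(O, F) = -½ + √(O + F*3)/6 = -½ + √(O + 3*F)/6)
J(p, o) = 7 + o + p
√(J(2, 123) + D(V(-2, -6))) = √((7 + 123 + 2) + (-½ + √(-2 + 3*(-6))/6)) = √(132 + (-½ + √(-2 - 18)/6)) = √(132 + (-½ + √(-20)/6)) = √(132 + (-½ + (2*I*√5)/6)) = √(132 + (-½ + I*√5/3)) = √(263/2 + I*√5/3)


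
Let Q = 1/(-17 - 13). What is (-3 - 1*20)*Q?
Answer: 23/30 ≈ 0.76667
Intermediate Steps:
Q = -1/30 (Q = 1/(-30) = -1/30 ≈ -0.033333)
(-3 - 1*20)*Q = (-3 - 1*20)*(-1/30) = (-3 - 20)*(-1/30) = -23*(-1/30) = 23/30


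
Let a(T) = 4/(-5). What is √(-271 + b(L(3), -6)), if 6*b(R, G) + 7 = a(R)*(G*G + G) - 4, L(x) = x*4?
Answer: I*√9966/6 ≈ 16.638*I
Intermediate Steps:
L(x) = 4*x
a(T) = -⅘ (a(T) = 4*(-⅕) = -⅘)
b(R, G) = -11/6 - 2*G/15 - 2*G²/15 (b(R, G) = -7/6 + (-4*(G*G + G)/5 - 4)/6 = -7/6 + (-4*(G² + G)/5 - 4)/6 = -7/6 + (-4*(G + G²)/5 - 4)/6 = -7/6 + ((-4*G/5 - 4*G²/5) - 4)/6 = -7/6 + (-4 - 4*G/5 - 4*G²/5)/6 = -7/6 + (-⅔ - 2*G/15 - 2*G²/15) = -11/6 - 2*G/15 - 2*G²/15)
√(-271 + b(L(3), -6)) = √(-271 + (-11/6 - 2/15*(-6) - 2/15*(-6)²)) = √(-271 + (-11/6 + ⅘ - 2/15*36)) = √(-271 + (-11/6 + ⅘ - 24/5)) = √(-271 - 35/6) = √(-1661/6) = I*√9966/6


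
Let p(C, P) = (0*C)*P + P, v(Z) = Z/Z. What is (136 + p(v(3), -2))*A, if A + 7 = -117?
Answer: -16616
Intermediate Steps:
A = -124 (A = -7 - 117 = -124)
v(Z) = 1
p(C, P) = P (p(C, P) = 0*P + P = 0 + P = P)
(136 + p(v(3), -2))*A = (136 - 2)*(-124) = 134*(-124) = -16616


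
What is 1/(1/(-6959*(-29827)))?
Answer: 207566093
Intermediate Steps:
1/(1/(-6959*(-29827))) = 1/(-1/6959*(-1/29827)) = 1/(1/207566093) = 207566093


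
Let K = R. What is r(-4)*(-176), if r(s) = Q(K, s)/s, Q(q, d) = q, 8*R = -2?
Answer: -11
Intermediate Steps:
R = -¼ (R = (⅛)*(-2) = -¼ ≈ -0.25000)
K = -¼ ≈ -0.25000
r(s) = -1/(4*s)
r(-4)*(-176) = -¼/(-4)*(-176) = -¼*(-¼)*(-176) = (1/16)*(-176) = -11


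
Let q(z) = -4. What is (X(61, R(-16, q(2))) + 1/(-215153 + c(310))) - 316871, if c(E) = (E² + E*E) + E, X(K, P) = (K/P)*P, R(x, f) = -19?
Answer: -7173528831/22643 ≈ -3.1681e+5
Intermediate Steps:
X(K, P) = K
c(E) = E + 2*E² (c(E) = (E² + E²) + E = 2*E² + E = E + 2*E²)
(X(61, R(-16, q(2))) + 1/(-215153 + c(310))) - 316871 = (61 + 1/(-215153 + 310*(1 + 2*310))) - 316871 = (61 + 1/(-215153 + 310*(1 + 620))) - 316871 = (61 + 1/(-215153 + 310*621)) - 316871 = (61 + 1/(-215153 + 192510)) - 316871 = (61 + 1/(-22643)) - 316871 = (61 - 1/22643) - 316871 = 1381222/22643 - 316871 = -7173528831/22643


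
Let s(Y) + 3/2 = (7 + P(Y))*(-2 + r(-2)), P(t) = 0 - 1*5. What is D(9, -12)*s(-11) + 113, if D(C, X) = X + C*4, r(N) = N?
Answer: -115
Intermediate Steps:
D(C, X) = X + 4*C
P(t) = -5 (P(t) = 0 - 5 = -5)
s(Y) = -19/2 (s(Y) = -3/2 + (7 - 5)*(-2 - 2) = -3/2 + 2*(-4) = -3/2 - 8 = -19/2)
D(9, -12)*s(-11) + 113 = (-12 + 4*9)*(-19/2) + 113 = (-12 + 36)*(-19/2) + 113 = 24*(-19/2) + 113 = -228 + 113 = -115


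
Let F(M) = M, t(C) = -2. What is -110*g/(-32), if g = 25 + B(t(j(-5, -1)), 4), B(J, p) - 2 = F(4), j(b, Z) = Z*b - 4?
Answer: 1705/16 ≈ 106.56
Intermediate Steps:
j(b, Z) = -4 + Z*b
B(J, p) = 6 (B(J, p) = 2 + 4 = 6)
g = 31 (g = 25 + 6 = 31)
-110*g/(-32) = -3410/(-32) = -3410*(-1)/32 = -110*(-31/32) = 1705/16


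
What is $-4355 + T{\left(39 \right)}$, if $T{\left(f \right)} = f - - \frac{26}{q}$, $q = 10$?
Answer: $- \frac{21567}{5} \approx -4313.4$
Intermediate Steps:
$T{\left(f \right)} = \frac{13}{5} + f$ ($T{\left(f \right)} = f - - \frac{26}{10} = f - \left(-26\right) \frac{1}{10} = f - - \frac{13}{5} = f + \frac{13}{5} = \frac{13}{5} + f$)
$-4355 + T{\left(39 \right)} = -4355 + \left(\frac{13}{5} + 39\right) = -4355 + \frac{208}{5} = - \frac{21567}{5}$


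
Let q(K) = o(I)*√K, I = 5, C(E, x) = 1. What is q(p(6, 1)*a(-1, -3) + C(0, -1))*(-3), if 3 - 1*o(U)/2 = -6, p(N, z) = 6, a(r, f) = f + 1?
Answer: -54*I*√11 ≈ -179.1*I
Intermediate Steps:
a(r, f) = 1 + f
o(U) = 18 (o(U) = 6 - 2*(-6) = 6 + 12 = 18)
q(K) = 18*√K
q(p(6, 1)*a(-1, -3) + C(0, -1))*(-3) = (18*√(6*(1 - 3) + 1))*(-3) = (18*√(6*(-2) + 1))*(-3) = (18*√(-12 + 1))*(-3) = (18*√(-11))*(-3) = (18*(I*√11))*(-3) = (18*I*√11)*(-3) = -54*I*√11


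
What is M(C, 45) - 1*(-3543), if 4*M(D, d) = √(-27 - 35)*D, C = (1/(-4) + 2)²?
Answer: 3543 + 49*I*√62/64 ≈ 3543.0 + 6.0285*I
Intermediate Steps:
C = 49/16 (C = (-¼ + 2)² = (7/4)² = 49/16 ≈ 3.0625)
M(D, d) = I*D*√62/4 (M(D, d) = (√(-27 - 35)*D)/4 = (√(-62)*D)/4 = ((I*√62)*D)/4 = (I*D*√62)/4 = I*D*√62/4)
M(C, 45) - 1*(-3543) = (¼)*I*(49/16)*√62 - 1*(-3543) = 49*I*√62/64 + 3543 = 3543 + 49*I*√62/64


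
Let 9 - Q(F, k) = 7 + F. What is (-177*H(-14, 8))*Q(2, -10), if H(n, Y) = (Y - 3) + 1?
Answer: 0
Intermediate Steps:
Q(F, k) = 2 - F (Q(F, k) = 9 - (7 + F) = 9 + (-7 - F) = 2 - F)
H(n, Y) = -2 + Y (H(n, Y) = (-3 + Y) + 1 = -2 + Y)
(-177*H(-14, 8))*Q(2, -10) = (-177*(-2 + 8))*(2 - 1*2) = (-177*6)*(2 - 2) = -1062*0 = 0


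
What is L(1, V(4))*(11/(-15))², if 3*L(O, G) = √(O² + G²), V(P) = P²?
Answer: 121*√257/675 ≈ 2.8737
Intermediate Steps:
L(O, G) = √(G² + O²)/3 (L(O, G) = √(O² + G²)/3 = √(G² + O²)/3)
L(1, V(4))*(11/(-15))² = (√((4²)² + 1²)/3)*(11/(-15))² = (√(16² + 1)/3)*(11*(-1/15))² = (√(256 + 1)/3)*(-11/15)² = (√257/3)*(121/225) = 121*√257/675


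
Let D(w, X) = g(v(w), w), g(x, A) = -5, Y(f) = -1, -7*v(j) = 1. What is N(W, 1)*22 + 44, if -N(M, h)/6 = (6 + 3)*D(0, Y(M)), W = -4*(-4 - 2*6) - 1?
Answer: 5984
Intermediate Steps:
v(j) = -⅐ (v(j) = -⅐*1 = -⅐)
W = 63 (W = -4*(-4 - 12) - 1 = -4*(-16) - 1 = 64 - 1 = 63)
D(w, X) = -5
N(M, h) = 270 (N(M, h) = -6*(6 + 3)*(-5) = -54*(-5) = -6*(-45) = 270)
N(W, 1)*22 + 44 = 270*22 + 44 = 5940 + 44 = 5984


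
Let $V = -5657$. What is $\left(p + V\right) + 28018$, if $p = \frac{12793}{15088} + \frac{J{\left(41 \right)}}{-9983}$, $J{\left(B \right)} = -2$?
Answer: $\frac{3368219915639}{150623504} \approx 22362.0$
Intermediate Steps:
$p = \frac{127742695}{150623504}$ ($p = \frac{12793}{15088} - \frac{2}{-9983} = 12793 \cdot \frac{1}{15088} - - \frac{2}{9983} = \frac{12793}{15088} + \frac{2}{9983} = \frac{127742695}{150623504} \approx 0.84809$)
$\left(p + V\right) + 28018 = \left(\frac{127742695}{150623504} - 5657\right) + 28018 = - \frac{851949419433}{150623504} + 28018 = \frac{3368219915639}{150623504}$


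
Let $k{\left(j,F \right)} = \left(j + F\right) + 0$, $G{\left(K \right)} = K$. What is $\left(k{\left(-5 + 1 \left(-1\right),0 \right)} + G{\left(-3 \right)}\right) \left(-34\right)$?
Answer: $306$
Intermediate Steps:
$k{\left(j,F \right)} = F + j$ ($k{\left(j,F \right)} = \left(F + j\right) + 0 = F + j$)
$\left(k{\left(-5 + 1 \left(-1\right),0 \right)} + G{\left(-3 \right)}\right) \left(-34\right) = \left(\left(0 + \left(-5 + 1 \left(-1\right)\right)\right) - 3\right) \left(-34\right) = \left(\left(0 - 6\right) - 3\right) \left(-34\right) = \left(-6 - 3\right) \left(-34\right) = \left(-9\right) \left(-34\right) = 306$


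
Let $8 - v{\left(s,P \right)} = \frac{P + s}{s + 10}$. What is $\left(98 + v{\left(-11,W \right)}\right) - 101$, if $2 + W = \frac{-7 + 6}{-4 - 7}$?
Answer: $- \frac{87}{11} \approx -7.9091$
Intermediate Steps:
$W = - \frac{21}{11}$ ($W = -2 + \frac{-7 + 6}{-4 - 7} = -2 - \frac{1}{-11} = -2 - - \frac{1}{11} = -2 + \frac{1}{11} = - \frac{21}{11} \approx -1.9091$)
$v{\left(s,P \right)} = 8 - \frac{P + s}{10 + s}$ ($v{\left(s,P \right)} = 8 - \frac{P + s}{s + 10} = 8 - \frac{P + s}{10 + s}$)
$\left(98 + v{\left(-11,W \right)}\right) - 101 = \left(98 + \frac{80 - - \frac{21}{11} + 7 \left(-11\right)}{10 - 11}\right) - 101 = \left(98 + \frac{80 + \frac{21}{11} - 77}{-1}\right) - 101 = \left(98 - \frac{54}{11}\right) - 101 = \frac{1024}{11} - 101 = - \frac{87}{11}$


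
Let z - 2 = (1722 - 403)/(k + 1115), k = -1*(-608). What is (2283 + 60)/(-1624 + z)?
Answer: -1345663/931129 ≈ -1.4452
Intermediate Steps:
k = 608
z = 4765/1723 (z = 2 + (1722 - 403)/(608 + 1115) = 2 + 1319/1723 = 4765/1723 ≈ 2.7655)
(2283 + 60)/(-1624 + z) = (2283 + 60)/(-1624 + 4765/1723) = 2343/(-2793387/1723) = 2343*(-1723/2793387) = -1345663/931129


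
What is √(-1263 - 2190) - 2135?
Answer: -2135 + I*√3453 ≈ -2135.0 + 58.762*I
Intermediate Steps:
√(-1263 - 2190) - 2135 = √(-3453) - 2135 = I*√3453 - 2135 = -2135 + I*√3453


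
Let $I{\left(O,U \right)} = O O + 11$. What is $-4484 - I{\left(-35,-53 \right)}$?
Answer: $-5720$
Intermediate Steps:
$I{\left(O,U \right)} = 11 + O^{2}$ ($I{\left(O,U \right)} = O^{2} + 11 = 11 + O^{2}$)
$-4484 - I{\left(-35,-53 \right)} = -4484 - \left(11 + \left(-35\right)^{2}\right) = -4484 - \left(11 + 1225\right) = -4484 - 1236 = -5720$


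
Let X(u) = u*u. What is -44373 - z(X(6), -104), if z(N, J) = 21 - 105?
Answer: -44289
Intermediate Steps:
X(u) = u**2
z(N, J) = -84
-44373 - z(X(6), -104) = -44373 - 1*(-84) = -44373 + 84 = -44289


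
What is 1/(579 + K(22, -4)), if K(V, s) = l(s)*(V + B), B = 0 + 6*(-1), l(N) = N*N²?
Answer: -1/445 ≈ -0.0022472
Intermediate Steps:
l(N) = N³
B = -6 (B = 0 - 6 = -6)
K(V, s) = s³*(-6 + V) (K(V, s) = s³*(V - 6) = s³*(-6 + V))
1/(579 + K(22, -4)) = 1/(579 + (-4)³*(-6 + 22)) = 1/(579 - 64*16) = 1/(579 - 1024) = 1/(-445) = -1/445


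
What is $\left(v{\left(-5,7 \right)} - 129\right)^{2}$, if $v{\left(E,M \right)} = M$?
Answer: $14884$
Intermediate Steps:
$\left(v{\left(-5,7 \right)} - 129\right)^{2} = \left(7 - 129\right)^{2} = \left(-122\right)^{2} = 14884$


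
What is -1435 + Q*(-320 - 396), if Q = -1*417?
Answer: 297137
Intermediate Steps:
Q = -417
-1435 + Q*(-320 - 396) = -1435 - 417*(-320 - 396) = -1435 - 417*(-716) = -1435 + 298572 = 297137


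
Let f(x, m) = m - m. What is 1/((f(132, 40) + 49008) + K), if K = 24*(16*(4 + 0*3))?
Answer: 1/50544 ≈ 1.9785e-5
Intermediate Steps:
K = 1536 (K = 24*(16*(4 + 0)) = 24*(16*4) = 24*64 = 1536)
f(x, m) = 0
1/((f(132, 40) + 49008) + K) = 1/((0 + 49008) + 1536) = 1/(49008 + 1536) = 1/50544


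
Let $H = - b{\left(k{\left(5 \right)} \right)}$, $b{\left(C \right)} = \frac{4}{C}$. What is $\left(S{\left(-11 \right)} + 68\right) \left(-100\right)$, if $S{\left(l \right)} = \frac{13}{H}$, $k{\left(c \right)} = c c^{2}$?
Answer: $33825$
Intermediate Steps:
$k{\left(c \right)} = c^{3}$
$H = - \frac{4}{125}$ ($H = - \frac{4}{5^{3}} = - \frac{4}{125} \approx -0.032$)
$S{\left(l \right)} = - \frac{1625}{4}$ ($S{\left(l \right)} = \frac{13}{- \frac{4}{125}} = 13 \left(- \frac{125}{4}\right) = - \frac{1625}{4}$)
$\left(S{\left(-11 \right)} + 68\right) \left(-100\right) = \left(- \frac{1625}{4} + 68\right) \left(-100\right) = \left(- \frac{1353}{4}\right) \left(-100\right) = 33825$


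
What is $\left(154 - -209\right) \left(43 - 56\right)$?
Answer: $-4719$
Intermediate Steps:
$\left(154 - -209\right) \left(43 - 56\right) = \left(154 + 209\right) \left(-13\right) = 363 \left(-13\right) = -4719$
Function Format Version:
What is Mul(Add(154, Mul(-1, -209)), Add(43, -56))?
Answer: -4719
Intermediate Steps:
Mul(Add(154, Mul(-1, -209)), Add(43, -56)) = Mul(Add(154, 209), -13) = Mul(363, -13) = -4719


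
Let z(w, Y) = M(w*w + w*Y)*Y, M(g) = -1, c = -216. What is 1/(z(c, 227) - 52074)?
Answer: -1/52301 ≈ -1.9120e-5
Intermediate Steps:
z(w, Y) = -Y
1/(z(c, 227) - 52074) = 1/(-1*227 - 52074) = 1/(-227 - 52074) = 1/(-52301) = -1/52301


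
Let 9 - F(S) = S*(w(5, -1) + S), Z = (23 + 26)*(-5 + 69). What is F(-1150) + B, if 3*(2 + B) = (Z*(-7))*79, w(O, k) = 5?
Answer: -5684437/3 ≈ -1.8948e+6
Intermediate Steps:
Z = 3136 (Z = 49*64 = 3136)
B = -1734214/3 (B = -2 + ((3136*(-7))*79)/3 = -2 + (-21952*79)/3 = -2 + (1/3)*(-1734208) = -2 - 1734208/3 = -1734214/3 ≈ -5.7807e+5)
F(S) = 9 - S*(5 + S)
F(-1150) + B = (9 - 1*(-1150)**2 - 5*(-1150)) - 1734214/3 = (9 - 1*1322500 + 5750) - 1734214/3 = (9 - 1322500 + 5750) - 1734214/3 = -1316741 - 1734214/3 = -5684437/3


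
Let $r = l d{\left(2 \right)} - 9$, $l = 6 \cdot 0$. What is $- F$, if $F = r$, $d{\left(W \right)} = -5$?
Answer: $9$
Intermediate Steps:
$l = 0$
$r = -9$ ($r = 0 \left(-5\right) - 9 = 0 - 9 = -9$)
$F = -9$
$- F = \left(-1\right) \left(-9\right) = 9$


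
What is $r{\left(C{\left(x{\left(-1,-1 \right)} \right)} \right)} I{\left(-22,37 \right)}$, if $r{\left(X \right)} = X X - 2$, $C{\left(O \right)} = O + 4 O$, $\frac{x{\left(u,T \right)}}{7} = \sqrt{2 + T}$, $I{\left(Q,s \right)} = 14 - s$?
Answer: $-28129$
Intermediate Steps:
$x{\left(u,T \right)} = 7 \sqrt{2 + T}$
$C{\left(O \right)} = 5 O$
$r{\left(X \right)} = -2 + X^{2}$ ($r{\left(X \right)} = X^{2} - 2 = -2 + X^{2}$)
$r{\left(C{\left(x{\left(-1,-1 \right)} \right)} \right)} I{\left(-22,37 \right)} = \left(-2 + \left(5 \cdot 7 \sqrt{2 - 1}\right)^{2}\right) \left(14 - 37\right) = \left(-2 + \left(5 \cdot 7 \sqrt{1}\right)^{2}\right) \left(14 - 37\right) = \left(-2 + \left(5 \cdot 7 \cdot 1\right)^{2}\right) \left(-23\right) = \left(-2 + \left(5 \cdot 7\right)^{2}\right) \left(-23\right) = \left(-2 + 35^{2}\right) \left(-23\right) = \left(-2 + 1225\right) \left(-23\right) = 1223 \left(-23\right) = -28129$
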